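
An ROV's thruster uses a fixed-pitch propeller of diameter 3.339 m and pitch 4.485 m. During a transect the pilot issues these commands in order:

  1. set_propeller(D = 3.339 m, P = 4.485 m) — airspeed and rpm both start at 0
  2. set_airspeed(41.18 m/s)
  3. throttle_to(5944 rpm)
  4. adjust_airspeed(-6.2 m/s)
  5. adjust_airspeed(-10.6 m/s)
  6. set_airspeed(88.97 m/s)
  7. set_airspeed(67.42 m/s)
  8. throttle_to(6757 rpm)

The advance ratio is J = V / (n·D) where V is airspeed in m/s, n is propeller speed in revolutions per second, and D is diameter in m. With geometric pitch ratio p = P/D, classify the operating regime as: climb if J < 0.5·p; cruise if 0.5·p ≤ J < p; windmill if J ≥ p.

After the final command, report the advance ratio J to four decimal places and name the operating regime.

set_propeller: D = 3.339 m, P = 4.485 m (p = P/D = 1.343217); state ← (V=0, rpm=0)
set_airspeed(41.18): V ← 41.18 m/s
throttle_to(5944): rpm ← 5944
adjust_airspeed(-6.2): V ← 41.18 -6.2 = 34.98 m/s
adjust_airspeed(-10.6): V ← 34.98 -10.6 = 24.38 m/s
set_airspeed(88.97): V ← 88.97 m/s
set_airspeed(67.42): V ← 67.42 m/s
throttle_to(6757): rpm ← 6757
final state: V = 67.42 m/s, rpm = 6757 → n = rpm/60 = 112.616667 rev/s
J = V / (n·D) = 67.42 / (112.616667 × 3.339) = 0.179296
regime bands: climb J<0.6716 | cruise [0.6716, 1.3432) | windmill J≥1.3432
J = 0.1793 → climb

J = 0.1793, regime = climb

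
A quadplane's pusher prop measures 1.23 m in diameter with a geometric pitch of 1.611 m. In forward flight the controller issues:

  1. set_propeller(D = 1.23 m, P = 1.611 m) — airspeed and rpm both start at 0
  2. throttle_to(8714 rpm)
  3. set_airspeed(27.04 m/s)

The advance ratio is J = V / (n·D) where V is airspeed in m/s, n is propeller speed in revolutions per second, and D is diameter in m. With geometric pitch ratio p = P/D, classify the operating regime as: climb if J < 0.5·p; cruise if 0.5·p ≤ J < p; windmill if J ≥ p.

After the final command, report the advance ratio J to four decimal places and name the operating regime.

J = 0.1514, regime = climb

set_propeller: D = 1.23 m, P = 1.611 m (p = P/D = 1.309756); state ← (V=0, rpm=0)
throttle_to(8714): rpm ← 8714
set_airspeed(27.04): V ← 27.04 m/s
final state: V = 27.04 m/s, rpm = 8714 → n = rpm/60 = 145.233333 rev/s
J = V / (n·D) = 27.04 / (145.233333 × 1.23) = 0.151368
regime bands: climb J<0.6549 | cruise [0.6549, 1.3098) | windmill J≥1.3098
J = 0.1514 → climb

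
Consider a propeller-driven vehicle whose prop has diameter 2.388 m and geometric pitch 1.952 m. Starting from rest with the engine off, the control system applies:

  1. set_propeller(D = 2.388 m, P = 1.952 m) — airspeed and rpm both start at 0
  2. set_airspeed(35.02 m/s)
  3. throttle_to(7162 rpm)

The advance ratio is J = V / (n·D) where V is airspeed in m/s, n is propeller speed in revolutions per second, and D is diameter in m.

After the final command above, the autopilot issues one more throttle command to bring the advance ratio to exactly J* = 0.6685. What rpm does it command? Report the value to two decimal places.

set_propeller: D = 2.388 m, P = 1.952 m (p = P/D = 0.817420); state ← (V=0, rpm=0)
set_airspeed(35.02): V ← 35.02 m/s
throttle_to(7162): rpm ← 7162
final state: V = 35.02 m/s, rpm = 7162 → n = rpm/60 = 119.366667 rev/s
target J* = 0.6685; solve J* = V/(n·D) for n: n = V/(J*·D) = 35.02/(0.6685 × 2.388) = 21.937160 rev/s
rpm = 60·n = 1316.229615

rpm = 1316.23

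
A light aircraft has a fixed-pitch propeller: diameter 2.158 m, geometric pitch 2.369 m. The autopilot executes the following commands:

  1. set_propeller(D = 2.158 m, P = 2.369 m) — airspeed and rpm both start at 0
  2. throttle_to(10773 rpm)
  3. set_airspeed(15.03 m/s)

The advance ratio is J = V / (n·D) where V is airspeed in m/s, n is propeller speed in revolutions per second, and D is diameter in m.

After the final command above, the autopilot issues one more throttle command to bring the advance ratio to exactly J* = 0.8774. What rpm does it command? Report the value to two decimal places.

rpm = 476.28

set_propeller: D = 2.158 m, P = 2.369 m (p = P/D = 1.097776); state ← (V=0, rpm=0)
throttle_to(10773): rpm ← 10773
set_airspeed(15.03): V ← 15.03 m/s
final state: V = 15.03 m/s, rpm = 10773 → n = rpm/60 = 179.550000 rev/s
target J* = 0.8774; solve J* = V/(n·D) for n: n = V/(J*·D) = 15.03/(0.8774 × 2.158) = 7.937978 rev/s
rpm = 60·n = 476.278701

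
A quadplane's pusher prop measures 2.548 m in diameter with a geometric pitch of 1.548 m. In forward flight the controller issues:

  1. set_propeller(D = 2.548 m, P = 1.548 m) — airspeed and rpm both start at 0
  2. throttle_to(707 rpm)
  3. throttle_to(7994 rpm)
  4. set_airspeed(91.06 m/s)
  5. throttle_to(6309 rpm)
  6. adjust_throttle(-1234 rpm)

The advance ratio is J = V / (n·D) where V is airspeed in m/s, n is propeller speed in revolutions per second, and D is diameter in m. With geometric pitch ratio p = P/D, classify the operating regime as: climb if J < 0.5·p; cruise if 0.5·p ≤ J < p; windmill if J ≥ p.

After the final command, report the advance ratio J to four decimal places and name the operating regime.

set_propeller: D = 2.548 m, P = 1.548 m (p = P/D = 0.607535); state ← (V=0, rpm=0)
throttle_to(707): rpm ← 707
throttle_to(7994): rpm ← 7994
set_airspeed(91.06): V ← 91.06 m/s
throttle_to(6309): rpm ← 6309
adjust_throttle(-1234): rpm ← 6309 -1234 = 5075
final state: V = 91.06 m/s, rpm = 5075 → n = rpm/60 = 84.583333 rev/s
J = V / (n·D) = 91.06 / (84.583333 × 2.548) = 0.422516
regime bands: climb J<0.3038 | cruise [0.3038, 0.6075) | windmill J≥0.6075
J = 0.4225 → cruise

J = 0.4225, regime = cruise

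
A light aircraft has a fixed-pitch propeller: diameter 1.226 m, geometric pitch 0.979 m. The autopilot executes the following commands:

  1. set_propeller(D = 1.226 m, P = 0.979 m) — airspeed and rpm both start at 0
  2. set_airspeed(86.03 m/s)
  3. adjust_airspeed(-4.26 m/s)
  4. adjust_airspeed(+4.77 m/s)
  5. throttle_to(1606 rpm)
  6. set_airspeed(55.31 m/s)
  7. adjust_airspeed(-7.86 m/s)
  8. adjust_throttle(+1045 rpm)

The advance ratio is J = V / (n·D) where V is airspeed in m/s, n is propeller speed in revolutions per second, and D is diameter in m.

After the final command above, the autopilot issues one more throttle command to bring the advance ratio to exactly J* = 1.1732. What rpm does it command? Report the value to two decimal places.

rpm = 1979.36

set_propeller: D = 1.226 m, P = 0.979 m (p = P/D = 0.798532); state ← (V=0, rpm=0)
set_airspeed(86.03): V ← 86.03 m/s
adjust_airspeed(-4.26): V ← 86.03 -4.26 = 81.77 m/s
adjust_airspeed(+4.77): V ← 81.77 +4.77 = 86.54 m/s
throttle_to(1606): rpm ← 1606
set_airspeed(55.31): V ← 55.31 m/s
adjust_airspeed(-7.86): V ← 55.31 -7.86 = 47.45 m/s
adjust_throttle(+1045): rpm ← 1606 +1045 = 2651
final state: V = 47.45 m/s, rpm = 2651 → n = rpm/60 = 44.183333 rev/s
target J* = 1.1732; solve J* = V/(n·D) for n: n = V/(J*·D) = 47.45/(1.1732 × 1.226) = 32.989345 rev/s
rpm = 60·n = 1979.360698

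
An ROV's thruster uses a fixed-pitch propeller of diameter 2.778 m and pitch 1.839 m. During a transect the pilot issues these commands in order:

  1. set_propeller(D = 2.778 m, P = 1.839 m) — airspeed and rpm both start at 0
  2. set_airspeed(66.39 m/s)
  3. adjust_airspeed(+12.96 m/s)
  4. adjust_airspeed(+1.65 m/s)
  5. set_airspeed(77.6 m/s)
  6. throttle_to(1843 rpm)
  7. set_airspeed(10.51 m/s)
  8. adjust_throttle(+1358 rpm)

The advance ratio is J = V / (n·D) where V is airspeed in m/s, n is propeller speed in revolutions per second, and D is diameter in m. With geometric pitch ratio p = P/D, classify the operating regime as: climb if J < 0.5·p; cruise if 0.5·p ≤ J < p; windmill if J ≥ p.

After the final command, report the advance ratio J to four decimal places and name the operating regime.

set_propeller: D = 2.778 m, P = 1.839 m (p = P/D = 0.661987); state ← (V=0, rpm=0)
set_airspeed(66.39): V ← 66.39 m/s
adjust_airspeed(+12.96): V ← 66.39 +12.96 = 79.35 m/s
adjust_airspeed(+1.65): V ← 79.35 +1.65 = 81 m/s
set_airspeed(77.6): V ← 77.6 m/s
throttle_to(1843): rpm ← 1843
set_airspeed(10.51): V ← 10.51 m/s
adjust_throttle(+1358): rpm ← 1843 +1358 = 3201
final state: V = 10.51 m/s, rpm = 3201 → n = rpm/60 = 53.350000 rev/s
J = V / (n·D) = 10.51 / (53.350000 × 2.778) = 0.070915
regime bands: climb J<0.3310 | cruise [0.3310, 0.6620) | windmill J≥0.6620
J = 0.0709 → climb

J = 0.0709, regime = climb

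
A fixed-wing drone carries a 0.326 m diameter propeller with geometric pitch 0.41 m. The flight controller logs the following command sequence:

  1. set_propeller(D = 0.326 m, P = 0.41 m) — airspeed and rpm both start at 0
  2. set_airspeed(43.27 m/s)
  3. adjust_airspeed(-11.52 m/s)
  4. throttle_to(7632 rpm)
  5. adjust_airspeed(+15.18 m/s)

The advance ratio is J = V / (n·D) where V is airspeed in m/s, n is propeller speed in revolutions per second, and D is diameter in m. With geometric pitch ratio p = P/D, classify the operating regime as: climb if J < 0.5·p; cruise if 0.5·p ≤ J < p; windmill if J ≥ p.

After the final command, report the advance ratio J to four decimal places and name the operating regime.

set_propeller: D = 0.326 m, P = 0.41 m (p = P/D = 1.257669); state ← (V=0, rpm=0)
set_airspeed(43.27): V ← 43.27 m/s
adjust_airspeed(-11.52): V ← 43.27 -11.52 = 31.75 m/s
throttle_to(7632): rpm ← 7632
adjust_airspeed(+15.18): V ← 31.75 +15.18 = 46.93 m/s
final state: V = 46.93 m/s, rpm = 7632 → n = rpm/60 = 127.200000 rev/s
J = V / (n·D) = 46.93 / (127.200000 × 0.326) = 1.131738
regime bands: climb J<0.6288 | cruise [0.6288, 1.2577) | windmill J≥1.2577
J = 1.1317 → cruise

J = 1.1317, regime = cruise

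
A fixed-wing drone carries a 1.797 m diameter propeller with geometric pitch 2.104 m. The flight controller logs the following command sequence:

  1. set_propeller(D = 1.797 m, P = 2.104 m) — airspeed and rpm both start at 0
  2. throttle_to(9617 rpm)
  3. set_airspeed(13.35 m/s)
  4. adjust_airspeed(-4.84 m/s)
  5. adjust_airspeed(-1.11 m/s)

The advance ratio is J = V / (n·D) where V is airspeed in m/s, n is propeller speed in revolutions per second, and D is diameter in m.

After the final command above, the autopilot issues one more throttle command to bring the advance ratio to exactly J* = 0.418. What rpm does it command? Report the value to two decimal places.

rpm = 591.10

set_propeller: D = 1.797 m, P = 2.104 m (p = P/D = 1.170840); state ← (V=0, rpm=0)
throttle_to(9617): rpm ← 9617
set_airspeed(13.35): V ← 13.35 m/s
adjust_airspeed(-4.84): V ← 13.35 -4.84 = 8.51 m/s
adjust_airspeed(-1.11): V ← 8.51 -1.11 = 7.4 m/s
final state: V = 7.4 m/s, rpm = 9617 → n = rpm/60 = 160.283333 rev/s
target J* = 0.418; solve J* = V/(n·D) for n: n = V/(J*·D) = 7.4/(0.418 × 1.797) = 9.851613 rev/s
rpm = 60·n = 591.096804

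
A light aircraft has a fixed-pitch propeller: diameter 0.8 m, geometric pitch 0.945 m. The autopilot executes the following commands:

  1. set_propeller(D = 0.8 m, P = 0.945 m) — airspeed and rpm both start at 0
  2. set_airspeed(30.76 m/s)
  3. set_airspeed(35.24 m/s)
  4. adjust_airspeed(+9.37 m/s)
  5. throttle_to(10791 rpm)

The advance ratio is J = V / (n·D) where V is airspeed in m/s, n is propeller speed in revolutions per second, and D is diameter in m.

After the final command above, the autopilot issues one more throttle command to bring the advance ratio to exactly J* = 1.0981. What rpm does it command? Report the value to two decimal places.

set_propeller: D = 0.8 m, P = 0.945 m (p = P/D = 1.181250); state ← (V=0, rpm=0)
set_airspeed(30.76): V ← 30.76 m/s
set_airspeed(35.24): V ← 35.24 m/s
adjust_airspeed(+9.37): V ← 35.24 +9.37 = 44.61 m/s
throttle_to(10791): rpm ← 10791
final state: V = 44.61 m/s, rpm = 10791 → n = rpm/60 = 179.850000 rev/s
target J* = 1.0981; solve J* = V/(n·D) for n: n = V/(J*·D) = 44.61/(1.0981 × 0.8) = 50.780894 rev/s
rpm = 60·n = 3046.853656

rpm = 3046.85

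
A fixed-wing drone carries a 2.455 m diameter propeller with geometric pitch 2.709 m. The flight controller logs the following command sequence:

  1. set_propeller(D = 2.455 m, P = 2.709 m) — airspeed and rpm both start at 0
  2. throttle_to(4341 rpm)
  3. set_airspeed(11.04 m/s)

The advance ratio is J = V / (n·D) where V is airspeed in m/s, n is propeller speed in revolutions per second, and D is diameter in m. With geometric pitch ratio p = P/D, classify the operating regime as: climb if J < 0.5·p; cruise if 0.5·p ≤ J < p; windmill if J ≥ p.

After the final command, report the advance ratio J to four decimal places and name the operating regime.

J = 0.0622, regime = climb

set_propeller: D = 2.455 m, P = 2.709 m (p = P/D = 1.103462); state ← (V=0, rpm=0)
throttle_to(4341): rpm ← 4341
set_airspeed(11.04): V ← 11.04 m/s
final state: V = 11.04 m/s, rpm = 4341 → n = rpm/60 = 72.350000 rev/s
J = V / (n·D) = 11.04 / (72.350000 × 2.455) = 0.062155
regime bands: climb J<0.5517 | cruise [0.5517, 1.1035) | windmill J≥1.1035
J = 0.0622 → climb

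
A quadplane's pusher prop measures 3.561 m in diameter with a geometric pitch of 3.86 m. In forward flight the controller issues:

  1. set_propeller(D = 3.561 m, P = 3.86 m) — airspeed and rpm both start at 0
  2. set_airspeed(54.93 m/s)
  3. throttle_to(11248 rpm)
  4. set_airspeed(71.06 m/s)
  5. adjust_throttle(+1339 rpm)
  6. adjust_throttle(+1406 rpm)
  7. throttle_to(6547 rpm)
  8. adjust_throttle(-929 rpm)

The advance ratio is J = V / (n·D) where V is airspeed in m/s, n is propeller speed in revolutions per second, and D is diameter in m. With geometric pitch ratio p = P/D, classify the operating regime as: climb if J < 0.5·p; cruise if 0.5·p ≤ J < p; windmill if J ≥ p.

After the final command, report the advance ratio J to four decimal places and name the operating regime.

J = 0.2131, regime = climb

set_propeller: D = 3.561 m, P = 3.86 m (p = P/D = 1.083965); state ← (V=0, rpm=0)
set_airspeed(54.93): V ← 54.93 m/s
throttle_to(11248): rpm ← 11248
set_airspeed(71.06): V ← 71.06 m/s
adjust_throttle(+1339): rpm ← 11248 +1339 = 12587
adjust_throttle(+1406): rpm ← 12587 +1406 = 13993
throttle_to(6547): rpm ← 6547
adjust_throttle(-929): rpm ← 6547 -929 = 5618
final state: V = 71.06 m/s, rpm = 5618 → n = rpm/60 = 93.633333 rev/s
J = V / (n·D) = 71.06 / (93.633333 × 3.561) = 0.213119
regime bands: climb J<0.5420 | cruise [0.5420, 1.0840) | windmill J≥1.0840
J = 0.2131 → climb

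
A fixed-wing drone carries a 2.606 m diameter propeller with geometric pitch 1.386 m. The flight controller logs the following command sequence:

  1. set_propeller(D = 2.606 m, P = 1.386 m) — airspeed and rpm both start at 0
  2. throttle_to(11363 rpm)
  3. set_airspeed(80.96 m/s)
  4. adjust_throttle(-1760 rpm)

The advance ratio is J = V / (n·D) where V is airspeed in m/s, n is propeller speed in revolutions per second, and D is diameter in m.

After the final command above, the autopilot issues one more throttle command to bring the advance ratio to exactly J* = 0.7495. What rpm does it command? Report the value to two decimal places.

set_propeller: D = 2.606 m, P = 1.386 m (p = P/D = 0.531850); state ← (V=0, rpm=0)
throttle_to(11363): rpm ← 11363
set_airspeed(80.96): V ← 80.96 m/s
adjust_throttle(-1760): rpm ← 11363 -1760 = 9603
final state: V = 80.96 m/s, rpm = 9603 → n = rpm/60 = 160.050000 rev/s
target J* = 0.7495; solve J* = V/(n·D) for n: n = V/(J*·D) = 80.96/(0.7495 × 2.606) = 41.449992 rev/s
rpm = 60·n = 2486.999519

rpm = 2487.00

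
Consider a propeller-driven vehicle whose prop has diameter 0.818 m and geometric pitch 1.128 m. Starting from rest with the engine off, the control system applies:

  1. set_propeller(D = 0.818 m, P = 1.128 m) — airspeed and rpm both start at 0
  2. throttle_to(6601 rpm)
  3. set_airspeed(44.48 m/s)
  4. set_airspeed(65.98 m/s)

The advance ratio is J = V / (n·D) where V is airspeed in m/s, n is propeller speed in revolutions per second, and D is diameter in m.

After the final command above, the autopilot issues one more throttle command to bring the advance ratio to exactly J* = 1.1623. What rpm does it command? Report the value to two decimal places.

rpm = 4163.82

set_propeller: D = 0.818 m, P = 1.128 m (p = P/D = 1.378973); state ← (V=0, rpm=0)
throttle_to(6601): rpm ← 6601
set_airspeed(44.48): V ← 44.48 m/s
set_airspeed(65.98): V ← 65.98 m/s
final state: V = 65.98 m/s, rpm = 6601 → n = rpm/60 = 110.016667 rev/s
target J* = 1.1623; solve J* = V/(n·D) for n: n = V/(J*·D) = 65.98/(1.1623 × 0.818) = 69.397012 rev/s
rpm = 60·n = 4163.820702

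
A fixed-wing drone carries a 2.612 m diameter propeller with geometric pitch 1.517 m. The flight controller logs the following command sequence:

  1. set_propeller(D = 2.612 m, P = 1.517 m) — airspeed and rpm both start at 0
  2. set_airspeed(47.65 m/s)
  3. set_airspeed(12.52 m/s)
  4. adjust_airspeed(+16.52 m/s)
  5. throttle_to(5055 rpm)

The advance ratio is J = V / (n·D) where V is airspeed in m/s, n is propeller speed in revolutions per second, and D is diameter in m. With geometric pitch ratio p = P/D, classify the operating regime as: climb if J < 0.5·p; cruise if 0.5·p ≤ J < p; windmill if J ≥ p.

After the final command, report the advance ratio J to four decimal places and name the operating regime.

J = 0.1320, regime = climb

set_propeller: D = 2.612 m, P = 1.517 m (p = P/D = 0.580781); state ← (V=0, rpm=0)
set_airspeed(47.65): V ← 47.65 m/s
set_airspeed(12.52): V ← 12.52 m/s
adjust_airspeed(+16.52): V ← 12.52 +16.52 = 29.04 m/s
throttle_to(5055): rpm ← 5055
final state: V = 29.04 m/s, rpm = 5055 → n = rpm/60 = 84.250000 rev/s
J = V / (n·D) = 29.04 / (84.250000 × 2.612) = 0.131963
regime bands: climb J<0.2904 | cruise [0.2904, 0.5808) | windmill J≥0.5808
J = 0.1320 → climb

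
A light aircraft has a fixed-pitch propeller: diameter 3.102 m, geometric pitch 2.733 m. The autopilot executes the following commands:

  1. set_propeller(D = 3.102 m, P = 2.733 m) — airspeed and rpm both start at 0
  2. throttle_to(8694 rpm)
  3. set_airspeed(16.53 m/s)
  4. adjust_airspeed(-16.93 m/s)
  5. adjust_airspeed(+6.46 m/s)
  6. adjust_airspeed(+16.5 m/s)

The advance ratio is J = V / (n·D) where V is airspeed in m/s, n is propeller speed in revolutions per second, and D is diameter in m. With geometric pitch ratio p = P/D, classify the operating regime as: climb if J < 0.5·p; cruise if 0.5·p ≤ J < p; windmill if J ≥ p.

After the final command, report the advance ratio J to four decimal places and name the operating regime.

J = 0.0502, regime = climb

set_propeller: D = 3.102 m, P = 2.733 m (p = P/D = 0.881044); state ← (V=0, rpm=0)
throttle_to(8694): rpm ← 8694
set_airspeed(16.53): V ← 16.53 m/s
adjust_airspeed(-16.93): V ← 16.53 -16.93 = -0.4 m/s
adjust_airspeed(+6.46): V ← -0.4 +6.46 = 6.06 m/s
adjust_airspeed(+16.5): V ← 6.06 +16.5 = 22.56 m/s
final state: V = 22.56 m/s, rpm = 8694 → n = rpm/60 = 144.900000 rev/s
J = V / (n·D) = 22.56 / (144.900000 × 3.102) = 0.050191
regime bands: climb J<0.4405 | cruise [0.4405, 0.8810) | windmill J≥0.8810
J = 0.0502 → climb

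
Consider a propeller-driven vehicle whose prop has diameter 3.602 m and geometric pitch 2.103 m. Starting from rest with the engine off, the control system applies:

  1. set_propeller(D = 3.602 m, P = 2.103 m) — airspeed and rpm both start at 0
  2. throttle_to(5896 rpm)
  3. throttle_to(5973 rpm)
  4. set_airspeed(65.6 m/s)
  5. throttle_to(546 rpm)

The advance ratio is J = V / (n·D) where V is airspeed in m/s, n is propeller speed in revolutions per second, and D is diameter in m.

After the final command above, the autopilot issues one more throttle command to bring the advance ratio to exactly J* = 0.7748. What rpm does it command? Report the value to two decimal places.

set_propeller: D = 3.602 m, P = 2.103 m (p = P/D = 0.583842); state ← (V=0, rpm=0)
throttle_to(5896): rpm ← 5896
throttle_to(5973): rpm ← 5973
set_airspeed(65.6): V ← 65.6 m/s
throttle_to(546): rpm ← 546
final state: V = 65.6 m/s, rpm = 546 → n = rpm/60 = 9.100000 rev/s
target J* = 0.7748; solve J* = V/(n·D) for n: n = V/(J*·D) = 65.6/(0.7748 × 3.602) = 23.505555 rev/s
rpm = 60·n = 1410.333329

rpm = 1410.33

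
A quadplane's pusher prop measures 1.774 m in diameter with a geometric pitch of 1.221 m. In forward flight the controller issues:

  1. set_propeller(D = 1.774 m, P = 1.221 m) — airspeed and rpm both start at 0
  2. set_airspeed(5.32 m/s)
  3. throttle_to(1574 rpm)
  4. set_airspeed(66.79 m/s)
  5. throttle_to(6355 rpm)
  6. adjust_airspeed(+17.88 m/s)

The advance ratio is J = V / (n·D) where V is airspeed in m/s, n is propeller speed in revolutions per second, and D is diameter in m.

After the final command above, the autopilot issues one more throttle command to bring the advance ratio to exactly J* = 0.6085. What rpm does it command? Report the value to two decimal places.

rpm = 4706.16

set_propeller: D = 1.774 m, P = 1.221 m (p = P/D = 0.688275); state ← (V=0, rpm=0)
set_airspeed(5.32): V ← 5.32 m/s
throttle_to(1574): rpm ← 1574
set_airspeed(66.79): V ← 66.79 m/s
throttle_to(6355): rpm ← 6355
adjust_airspeed(+17.88): V ← 66.79 +17.88 = 84.67 m/s
final state: V = 84.67 m/s, rpm = 6355 → n = rpm/60 = 105.916667 rev/s
target J* = 0.6085; solve J* = V/(n·D) for n: n = V/(J*·D) = 84.67/(0.6085 × 1.774) = 78.435986 rev/s
rpm = 60·n = 4706.159175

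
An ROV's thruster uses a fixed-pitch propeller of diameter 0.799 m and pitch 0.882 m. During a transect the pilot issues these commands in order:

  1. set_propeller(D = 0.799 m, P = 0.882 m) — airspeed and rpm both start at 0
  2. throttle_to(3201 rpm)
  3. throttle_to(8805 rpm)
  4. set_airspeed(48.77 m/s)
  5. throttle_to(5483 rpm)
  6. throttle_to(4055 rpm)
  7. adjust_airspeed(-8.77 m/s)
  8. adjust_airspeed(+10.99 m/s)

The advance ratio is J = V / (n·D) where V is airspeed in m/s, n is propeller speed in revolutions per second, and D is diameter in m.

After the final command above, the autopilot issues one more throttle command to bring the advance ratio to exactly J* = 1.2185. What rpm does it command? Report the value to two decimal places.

rpm = 3142.42

set_propeller: D = 0.799 m, P = 0.882 m (p = P/D = 1.103880); state ← (V=0, rpm=0)
throttle_to(3201): rpm ← 3201
throttle_to(8805): rpm ← 8805
set_airspeed(48.77): V ← 48.77 m/s
throttle_to(5483): rpm ← 5483
throttle_to(4055): rpm ← 4055
adjust_airspeed(-8.77): V ← 48.77 -8.77 = 40 m/s
adjust_airspeed(+10.99): V ← 40 +10.99 = 50.99 m/s
final state: V = 50.99 m/s, rpm = 4055 → n = rpm/60 = 67.583333 rev/s
target J* = 1.2185; solve J* = V/(n·D) for n: n = V/(J*·D) = 50.99/(1.2185 × 0.799) = 52.373633 rev/s
rpm = 60·n = 3142.417969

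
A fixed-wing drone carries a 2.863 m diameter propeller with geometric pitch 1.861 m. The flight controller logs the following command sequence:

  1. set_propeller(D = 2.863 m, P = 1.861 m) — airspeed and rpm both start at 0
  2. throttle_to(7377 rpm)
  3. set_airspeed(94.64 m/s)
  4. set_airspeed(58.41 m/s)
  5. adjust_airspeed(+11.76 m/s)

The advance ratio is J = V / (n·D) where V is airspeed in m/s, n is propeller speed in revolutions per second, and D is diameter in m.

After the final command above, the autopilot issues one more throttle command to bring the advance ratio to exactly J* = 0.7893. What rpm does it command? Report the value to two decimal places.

rpm = 1863.11

set_propeller: D = 2.863 m, P = 1.861 m (p = P/D = 0.650017); state ← (V=0, rpm=0)
throttle_to(7377): rpm ← 7377
set_airspeed(94.64): V ← 94.64 m/s
set_airspeed(58.41): V ← 58.41 m/s
adjust_airspeed(+11.76): V ← 58.41 +11.76 = 70.17 m/s
final state: V = 70.17 m/s, rpm = 7377 → n = rpm/60 = 122.950000 rev/s
target J* = 0.7893; solve J* = V/(n·D) for n: n = V/(J*·D) = 70.17/(0.7893 × 2.863) = 31.051889 rev/s
rpm = 60·n = 1863.113343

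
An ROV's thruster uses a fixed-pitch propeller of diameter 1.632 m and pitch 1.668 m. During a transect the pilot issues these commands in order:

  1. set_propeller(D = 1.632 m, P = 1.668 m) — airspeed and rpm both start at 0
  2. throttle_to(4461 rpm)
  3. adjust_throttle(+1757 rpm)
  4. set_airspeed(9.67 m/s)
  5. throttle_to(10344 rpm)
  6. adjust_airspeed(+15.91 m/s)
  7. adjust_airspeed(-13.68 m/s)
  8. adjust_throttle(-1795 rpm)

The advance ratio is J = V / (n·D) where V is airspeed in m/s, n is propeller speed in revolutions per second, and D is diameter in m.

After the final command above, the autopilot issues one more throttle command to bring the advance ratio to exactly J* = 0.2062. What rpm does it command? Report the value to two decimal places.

set_propeller: D = 1.632 m, P = 1.668 m (p = P/D = 1.022059); state ← (V=0, rpm=0)
throttle_to(4461): rpm ← 4461
adjust_throttle(+1757): rpm ← 4461 +1757 = 6218
set_airspeed(9.67): V ← 9.67 m/s
throttle_to(10344): rpm ← 10344
adjust_airspeed(+15.91): V ← 9.67 +15.91 = 25.58 m/s
adjust_airspeed(-13.68): V ← 25.58 -13.68 = 11.9 m/s
adjust_throttle(-1795): rpm ← 10344 -1795 = 8549
final state: V = 11.9 m/s, rpm = 8549 → n = rpm/60 = 142.483333 rev/s
target J* = 0.2062; solve J* = V/(n·D) for n: n = V/(J*·D) = 11.9/(0.2062 × 1.632) = 35.362108 rev/s
rpm = 60·n = 2121.726479

rpm = 2121.73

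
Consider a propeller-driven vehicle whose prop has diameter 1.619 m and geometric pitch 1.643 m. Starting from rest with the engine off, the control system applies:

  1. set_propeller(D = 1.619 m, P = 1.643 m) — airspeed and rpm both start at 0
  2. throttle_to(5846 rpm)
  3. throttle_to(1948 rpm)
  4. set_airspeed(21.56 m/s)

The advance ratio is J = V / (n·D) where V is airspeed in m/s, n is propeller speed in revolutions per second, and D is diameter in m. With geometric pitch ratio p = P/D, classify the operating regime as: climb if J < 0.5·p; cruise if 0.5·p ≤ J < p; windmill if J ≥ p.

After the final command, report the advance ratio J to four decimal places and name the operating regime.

J = 0.4102, regime = climb

set_propeller: D = 1.619 m, P = 1.643 m (p = P/D = 1.014824); state ← (V=0, rpm=0)
throttle_to(5846): rpm ← 5846
throttle_to(1948): rpm ← 1948
set_airspeed(21.56): V ← 21.56 m/s
final state: V = 21.56 m/s, rpm = 1948 → n = rpm/60 = 32.466667 rev/s
J = V / (n·D) = 21.56 / (32.466667 × 1.619) = 0.410170
regime bands: climb J<0.5074 | cruise [0.5074, 1.0148) | windmill J≥1.0148
J = 0.4102 → climb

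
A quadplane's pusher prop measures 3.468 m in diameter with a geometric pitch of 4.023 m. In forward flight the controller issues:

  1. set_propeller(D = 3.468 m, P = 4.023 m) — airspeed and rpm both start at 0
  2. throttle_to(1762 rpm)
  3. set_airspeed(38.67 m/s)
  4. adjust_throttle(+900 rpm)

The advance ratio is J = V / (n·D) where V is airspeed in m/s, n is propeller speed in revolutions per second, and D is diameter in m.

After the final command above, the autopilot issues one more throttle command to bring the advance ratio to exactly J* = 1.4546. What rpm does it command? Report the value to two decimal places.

rpm = 459.94

set_propeller: D = 3.468 m, P = 4.023 m (p = P/D = 1.160035); state ← (V=0, rpm=0)
throttle_to(1762): rpm ← 1762
set_airspeed(38.67): V ← 38.67 m/s
adjust_throttle(+900): rpm ← 1762 +900 = 2662
final state: V = 38.67 m/s, rpm = 2662 → n = rpm/60 = 44.366667 rev/s
target J* = 1.4546; solve J* = V/(n·D) for n: n = V/(J*·D) = 38.67/(1.4546 × 3.468) = 7.665694 rev/s
rpm = 60·n = 459.941662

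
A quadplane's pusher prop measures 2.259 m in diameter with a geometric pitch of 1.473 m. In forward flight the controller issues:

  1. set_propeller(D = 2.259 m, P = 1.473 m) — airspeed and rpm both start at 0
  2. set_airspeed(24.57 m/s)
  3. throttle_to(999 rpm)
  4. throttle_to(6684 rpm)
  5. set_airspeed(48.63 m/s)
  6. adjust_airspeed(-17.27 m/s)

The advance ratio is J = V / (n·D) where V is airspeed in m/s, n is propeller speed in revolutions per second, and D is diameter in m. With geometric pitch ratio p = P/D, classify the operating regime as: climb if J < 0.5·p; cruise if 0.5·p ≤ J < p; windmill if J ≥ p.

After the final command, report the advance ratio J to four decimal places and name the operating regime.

set_propeller: D = 2.259 m, P = 1.473 m (p = P/D = 0.652058); state ← (V=0, rpm=0)
set_airspeed(24.57): V ← 24.57 m/s
throttle_to(999): rpm ← 999
throttle_to(6684): rpm ← 6684
set_airspeed(48.63): V ← 48.63 m/s
adjust_airspeed(-17.27): V ← 48.63 -17.27 = 31.36 m/s
final state: V = 31.36 m/s, rpm = 6684 → n = rpm/60 = 111.400000 rev/s
J = V / (n·D) = 31.36 / (111.400000 × 2.259) = 0.124616
regime bands: climb J<0.3260 | cruise [0.3260, 0.6521) | windmill J≥0.6521
J = 0.1246 → climb

J = 0.1246, regime = climb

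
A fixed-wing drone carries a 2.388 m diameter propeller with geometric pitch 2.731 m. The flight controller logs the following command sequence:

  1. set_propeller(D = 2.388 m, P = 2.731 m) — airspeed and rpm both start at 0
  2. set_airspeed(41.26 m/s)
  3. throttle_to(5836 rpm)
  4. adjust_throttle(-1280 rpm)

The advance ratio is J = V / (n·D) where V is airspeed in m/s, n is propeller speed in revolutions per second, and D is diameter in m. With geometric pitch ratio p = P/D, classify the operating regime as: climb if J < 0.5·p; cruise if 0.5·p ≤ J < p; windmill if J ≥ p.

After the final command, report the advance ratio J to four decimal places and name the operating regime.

set_propeller: D = 2.388 m, P = 2.731 m (p = P/D = 1.143635); state ← (V=0, rpm=0)
set_airspeed(41.26): V ← 41.26 m/s
throttle_to(5836): rpm ← 5836
adjust_throttle(-1280): rpm ← 5836 -1280 = 4556
final state: V = 41.26 m/s, rpm = 4556 → n = rpm/60 = 75.933333 rev/s
J = V / (n·D) = 41.26 / (75.933333 × 2.388) = 0.227542
regime bands: climb J<0.5718 | cruise [0.5718, 1.1436) | windmill J≥1.1436
J = 0.2275 → climb

J = 0.2275, regime = climb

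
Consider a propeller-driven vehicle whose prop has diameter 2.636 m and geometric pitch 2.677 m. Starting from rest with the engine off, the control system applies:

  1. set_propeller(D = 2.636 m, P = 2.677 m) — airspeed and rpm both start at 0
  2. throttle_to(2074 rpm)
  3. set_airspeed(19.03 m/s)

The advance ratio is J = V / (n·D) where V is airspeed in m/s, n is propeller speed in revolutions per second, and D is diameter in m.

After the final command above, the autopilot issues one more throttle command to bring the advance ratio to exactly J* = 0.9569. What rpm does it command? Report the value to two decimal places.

set_propeller: D = 2.636 m, P = 2.677 m (p = P/D = 1.015554); state ← (V=0, rpm=0)
throttle_to(2074): rpm ← 2074
set_airspeed(19.03): V ← 19.03 m/s
final state: V = 19.03 m/s, rpm = 2074 → n = rpm/60 = 34.566667 rev/s
target J* = 0.9569; solve J* = V/(n·D) for n: n = V/(J*·D) = 19.03/(0.9569 × 2.636) = 7.544437 rev/s
rpm = 60·n = 452.666211

rpm = 452.67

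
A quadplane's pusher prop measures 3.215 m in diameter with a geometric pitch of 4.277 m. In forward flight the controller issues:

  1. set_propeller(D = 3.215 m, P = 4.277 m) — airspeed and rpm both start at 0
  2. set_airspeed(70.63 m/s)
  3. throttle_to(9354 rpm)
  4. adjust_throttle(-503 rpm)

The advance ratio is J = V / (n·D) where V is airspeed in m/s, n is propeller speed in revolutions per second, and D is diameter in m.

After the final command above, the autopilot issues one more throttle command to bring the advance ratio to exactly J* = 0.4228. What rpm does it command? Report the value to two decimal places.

set_propeller: D = 3.215 m, P = 4.277 m (p = P/D = 1.330327); state ← (V=0, rpm=0)
set_airspeed(70.63): V ← 70.63 m/s
throttle_to(9354): rpm ← 9354
adjust_throttle(-503): rpm ← 9354 -503 = 8851
final state: V = 70.63 m/s, rpm = 8851 → n = rpm/60 = 147.516667 rev/s
target J* = 0.4228; solve J* = V/(n·D) for n: n = V/(J*·D) = 70.63/(0.4228 × 3.215) = 51.960491 rev/s
rpm = 60·n = 3117.629489

rpm = 3117.63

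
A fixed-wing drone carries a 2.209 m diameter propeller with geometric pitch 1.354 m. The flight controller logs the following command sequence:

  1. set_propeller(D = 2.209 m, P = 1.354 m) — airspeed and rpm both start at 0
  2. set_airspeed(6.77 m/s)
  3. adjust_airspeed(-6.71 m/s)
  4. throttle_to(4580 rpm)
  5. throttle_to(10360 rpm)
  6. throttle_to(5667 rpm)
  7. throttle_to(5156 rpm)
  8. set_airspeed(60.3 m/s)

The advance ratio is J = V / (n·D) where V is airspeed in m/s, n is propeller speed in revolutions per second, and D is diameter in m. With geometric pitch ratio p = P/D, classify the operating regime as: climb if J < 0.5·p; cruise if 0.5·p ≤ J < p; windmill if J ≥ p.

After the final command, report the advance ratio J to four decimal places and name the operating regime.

set_propeller: D = 2.209 m, P = 1.354 m (p = P/D = 0.612947); state ← (V=0, rpm=0)
set_airspeed(6.77): V ← 6.77 m/s
adjust_airspeed(-6.71): V ← 6.77 -6.71 = 0.06 m/s
throttle_to(4580): rpm ← 4580
throttle_to(10360): rpm ← 10360
throttle_to(5667): rpm ← 5667
throttle_to(5156): rpm ← 5156
set_airspeed(60.3): V ← 60.3 m/s
final state: V = 60.3 m/s, rpm = 5156 → n = rpm/60 = 85.933333 rev/s
J = V / (n·D) = 60.3 / (85.933333 × 2.209) = 0.317658
regime bands: climb J<0.3065 | cruise [0.3065, 0.6129) | windmill J≥0.6129
J = 0.3177 → cruise

J = 0.3177, regime = cruise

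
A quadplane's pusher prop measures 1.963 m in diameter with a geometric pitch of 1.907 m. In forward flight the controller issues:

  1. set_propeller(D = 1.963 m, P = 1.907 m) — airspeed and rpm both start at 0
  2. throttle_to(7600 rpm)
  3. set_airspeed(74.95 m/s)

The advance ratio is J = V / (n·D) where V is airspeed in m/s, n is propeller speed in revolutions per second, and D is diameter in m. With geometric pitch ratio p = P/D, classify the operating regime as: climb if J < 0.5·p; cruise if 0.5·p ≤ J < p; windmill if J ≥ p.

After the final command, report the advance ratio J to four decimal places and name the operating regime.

set_propeller: D = 1.963 m, P = 1.907 m (p = P/D = 0.971472); state ← (V=0, rpm=0)
throttle_to(7600): rpm ← 7600
set_airspeed(74.95): V ← 74.95 m/s
final state: V = 74.95 m/s, rpm = 7600 → n = rpm/60 = 126.666667 rev/s
J = V / (n·D) = 74.95 / (126.666667 × 1.963) = 0.301432
regime bands: climb J<0.4857 | cruise [0.4857, 0.9715) | windmill J≥0.9715
J = 0.3014 → climb

J = 0.3014, regime = climb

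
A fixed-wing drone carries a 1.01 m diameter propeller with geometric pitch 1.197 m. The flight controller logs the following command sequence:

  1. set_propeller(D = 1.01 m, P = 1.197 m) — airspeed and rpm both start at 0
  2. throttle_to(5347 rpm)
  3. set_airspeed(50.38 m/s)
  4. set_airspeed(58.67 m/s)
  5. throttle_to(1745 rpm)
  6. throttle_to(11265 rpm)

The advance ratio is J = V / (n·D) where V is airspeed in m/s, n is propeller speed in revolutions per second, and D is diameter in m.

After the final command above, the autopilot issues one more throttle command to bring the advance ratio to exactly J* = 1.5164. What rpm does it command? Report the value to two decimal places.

set_propeller: D = 1.01 m, P = 1.197 m (p = P/D = 1.185149); state ← (V=0, rpm=0)
throttle_to(5347): rpm ← 5347
set_airspeed(50.38): V ← 50.38 m/s
set_airspeed(58.67): V ← 58.67 m/s
throttle_to(1745): rpm ← 1745
throttle_to(11265): rpm ← 11265
final state: V = 58.67 m/s, rpm = 11265 → n = rpm/60 = 187.750000 rev/s
target J* = 1.5164; solve J* = V/(n·D) for n: n = V/(J*·D) = 58.67/(1.5164 × 1.01) = 38.307247 rev/s
rpm = 60·n = 2298.434803

rpm = 2298.43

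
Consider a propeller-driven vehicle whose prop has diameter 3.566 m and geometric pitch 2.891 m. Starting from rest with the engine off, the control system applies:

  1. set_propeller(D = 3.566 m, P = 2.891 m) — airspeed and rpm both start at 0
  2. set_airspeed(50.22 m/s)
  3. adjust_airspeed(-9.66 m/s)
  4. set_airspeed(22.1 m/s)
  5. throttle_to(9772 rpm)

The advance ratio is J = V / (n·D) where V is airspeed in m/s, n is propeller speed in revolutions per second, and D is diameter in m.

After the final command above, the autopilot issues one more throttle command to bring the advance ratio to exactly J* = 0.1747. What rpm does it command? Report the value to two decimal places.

set_propeller: D = 3.566 m, P = 2.891 m (p = P/D = 0.810712); state ← (V=0, rpm=0)
set_airspeed(50.22): V ← 50.22 m/s
adjust_airspeed(-9.66): V ← 50.22 -9.66 = 40.56 m/s
set_airspeed(22.1): V ← 22.1 m/s
throttle_to(9772): rpm ← 9772
final state: V = 22.1 m/s, rpm = 9772 → n = rpm/60 = 162.866667 rev/s
target J* = 0.1747; solve J* = V/(n·D) for n: n = V/(J*·D) = 22.1/(0.1747 × 3.566) = 35.474643 rev/s
rpm = 60·n = 2128.478562

rpm = 2128.48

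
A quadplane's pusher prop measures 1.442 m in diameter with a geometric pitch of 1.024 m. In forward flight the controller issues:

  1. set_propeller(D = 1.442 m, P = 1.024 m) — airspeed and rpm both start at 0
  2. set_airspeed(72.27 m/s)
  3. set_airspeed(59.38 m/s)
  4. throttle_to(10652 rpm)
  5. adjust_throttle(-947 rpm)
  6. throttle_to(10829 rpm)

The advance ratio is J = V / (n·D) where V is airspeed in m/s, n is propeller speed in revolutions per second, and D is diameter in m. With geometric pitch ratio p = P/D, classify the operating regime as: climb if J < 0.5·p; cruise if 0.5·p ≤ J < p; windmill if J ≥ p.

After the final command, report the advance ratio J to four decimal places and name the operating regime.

set_propeller: D = 1.442 m, P = 1.024 m (p = P/D = 0.710125); state ← (V=0, rpm=0)
set_airspeed(72.27): V ← 72.27 m/s
set_airspeed(59.38): V ← 59.38 m/s
throttle_to(10652): rpm ← 10652
adjust_throttle(-947): rpm ← 10652 -947 = 9705
throttle_to(10829): rpm ← 10829
final state: V = 59.38 m/s, rpm = 10829 → n = rpm/60 = 180.483333 rev/s
J = V / (n·D) = 59.38 / (180.483333 × 1.442) = 0.228159
regime bands: climb J<0.3551 | cruise [0.3551, 0.7101) | windmill J≥0.7101
J = 0.2282 → climb

J = 0.2282, regime = climb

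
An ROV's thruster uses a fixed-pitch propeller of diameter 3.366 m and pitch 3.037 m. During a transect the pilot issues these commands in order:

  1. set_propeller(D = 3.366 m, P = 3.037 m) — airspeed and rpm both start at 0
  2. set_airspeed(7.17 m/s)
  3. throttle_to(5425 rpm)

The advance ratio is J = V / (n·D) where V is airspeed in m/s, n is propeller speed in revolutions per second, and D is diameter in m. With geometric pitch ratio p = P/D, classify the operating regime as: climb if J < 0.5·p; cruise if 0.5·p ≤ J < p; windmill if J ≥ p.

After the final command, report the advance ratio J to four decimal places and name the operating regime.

set_propeller: D = 3.366 m, P = 3.037 m (p = P/D = 0.902258); state ← (V=0, rpm=0)
set_airspeed(7.17): V ← 7.17 m/s
throttle_to(5425): rpm ← 5425
final state: V = 7.17 m/s, rpm = 5425 → n = rpm/60 = 90.416667 rev/s
J = V / (n·D) = 7.17 / (90.416667 × 3.366) = 0.023559
regime bands: climb J<0.4511 | cruise [0.4511, 0.9023) | windmill J≥0.9023
J = 0.0236 → climb

J = 0.0236, regime = climb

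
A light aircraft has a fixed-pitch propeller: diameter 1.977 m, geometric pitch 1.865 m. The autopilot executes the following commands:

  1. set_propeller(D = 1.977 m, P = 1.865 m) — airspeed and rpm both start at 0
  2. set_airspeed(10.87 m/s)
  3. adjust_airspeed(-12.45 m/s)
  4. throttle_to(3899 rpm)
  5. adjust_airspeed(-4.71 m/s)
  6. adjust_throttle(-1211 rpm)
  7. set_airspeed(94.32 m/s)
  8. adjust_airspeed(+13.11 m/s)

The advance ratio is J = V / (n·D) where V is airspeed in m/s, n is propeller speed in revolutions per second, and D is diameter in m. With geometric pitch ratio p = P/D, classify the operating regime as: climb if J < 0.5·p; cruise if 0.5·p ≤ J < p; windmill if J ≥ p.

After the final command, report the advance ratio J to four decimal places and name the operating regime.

J = 1.2129, regime = windmill

set_propeller: D = 1.977 m, P = 1.865 m (p = P/D = 0.943349); state ← (V=0, rpm=0)
set_airspeed(10.87): V ← 10.87 m/s
adjust_airspeed(-12.45): V ← 10.87 -12.45 = -1.58 m/s
throttle_to(3899): rpm ← 3899
adjust_airspeed(-4.71): V ← -1.58 -4.71 = -6.29 m/s
adjust_throttle(-1211): rpm ← 3899 -1211 = 2688
set_airspeed(94.32): V ← 94.32 m/s
adjust_airspeed(+13.11): V ← 94.32 +13.11 = 107.43 m/s
final state: V = 107.43 m/s, rpm = 2688 → n = rpm/60 = 44.800000 rev/s
J = V / (n·D) = 107.43 / (44.800000 × 1.977) = 1.212944
regime bands: climb J<0.4717 | cruise [0.4717, 0.9433) | windmill J≥0.9433
J = 1.2129 → windmill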